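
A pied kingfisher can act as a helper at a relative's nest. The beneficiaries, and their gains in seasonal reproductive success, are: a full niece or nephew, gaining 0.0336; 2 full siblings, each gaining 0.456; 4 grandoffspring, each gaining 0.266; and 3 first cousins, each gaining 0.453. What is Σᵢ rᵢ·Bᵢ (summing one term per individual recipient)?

r to a full niece or nephew = 1/4 (full aunt/uncle↔niece/nephew: two paths of length 3 through the shared grandparent pair: r = 2·(1/2)^3 = 1/4).
r to a full sibling = 1/2 (full sibs share both parents — two paths of length 2: r = 2·(1/2)^2 = 1/2).
r to a grandoffspring = 1/4 (two parent–offspring links: r = (1/2)^2 = 1/4).
r to a first cousin = 1/8 (first cousins share one grandparent pair — two paths of length 4: r = 2·(1/2)^4 = 1/8).
Summing one r·B term per recipient: 1·0.25·0.0336 + 2·0.5·0.456 + 4·0.25·0.266 + 3·0.125·0.453 = 0.900275.

0.900275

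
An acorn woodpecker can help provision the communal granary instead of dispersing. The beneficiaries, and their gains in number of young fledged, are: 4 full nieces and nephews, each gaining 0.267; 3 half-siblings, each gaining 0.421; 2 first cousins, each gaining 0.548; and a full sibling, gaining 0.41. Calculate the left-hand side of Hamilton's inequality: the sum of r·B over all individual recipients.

0.92475

r to a full niece or nephew = 0.25 (full aunt/uncle↔niece/nephew: two paths of length 3 through the shared grandparent pair: r = 2·(1/2)^3 = 1/4).
r to a half-sibling = 0.25 (half-sibs share one parent — one path of length 2: r = (1/2)^2 = 1/4).
r to a first cousin = 0.125 (first cousins share one grandparent pair — two paths of length 4: r = 2·(1/2)^4 = 1/8).
r to a full sibling = 0.5 (full sibs share both parents — two paths of length 2: r = 2·(1/2)^2 = 1/2).
Summing one r·B term per recipient: 4·0.25·0.267 + 3·0.25·0.421 + 2·0.125·0.548 + 1·0.5·0.41 = 0.92475.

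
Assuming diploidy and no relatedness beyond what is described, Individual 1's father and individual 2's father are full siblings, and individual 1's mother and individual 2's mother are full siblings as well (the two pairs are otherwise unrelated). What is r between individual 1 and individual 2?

0.25

With two independent routes of shared ancestry, r is the sum of the two contributions.
Individual 1 and individual 2 are related in two ways: first cousins through their fathers (r = 1/8) and first cousins through their mothers (r = 1/8) — i.e. double first cousins.
r = 1/8 + 1/8 = 0.25.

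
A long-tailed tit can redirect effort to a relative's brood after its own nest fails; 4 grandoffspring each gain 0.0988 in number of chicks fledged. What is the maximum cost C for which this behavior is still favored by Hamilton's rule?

0.0988

r to a grandoffspring = 1/4 (two parent–offspring links: r = (1/2)^2 = 1/4).
Hamilton's rule: n·r·B > C, so the trait is favored while C < n·r·B = 4·0.25·0.0988 = 0.0988.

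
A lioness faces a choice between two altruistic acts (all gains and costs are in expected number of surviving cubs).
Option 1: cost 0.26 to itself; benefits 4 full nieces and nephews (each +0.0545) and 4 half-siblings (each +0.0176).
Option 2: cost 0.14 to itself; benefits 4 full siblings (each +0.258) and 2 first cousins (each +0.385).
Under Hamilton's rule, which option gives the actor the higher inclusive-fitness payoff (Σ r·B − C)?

Option 2

Option 1: r to a full niece or nephew = 0.25.
Option 1: r to a half-sibling = 0.25.
Option 1: Σ r·B − C = (4·0.25·0.0545 + 4·0.25·0.0176) − 0.26 = -0.1879.
Option 2: r to a full sibling = 0.5.
Option 2: r to a first cousin = 0.125.
Option 2: Σ r·B − C = (4·0.5·0.258 + 2·0.125·0.385) − 0.14 = 0.47225.
Option 2 has the higher net inclusive-fitness payoff.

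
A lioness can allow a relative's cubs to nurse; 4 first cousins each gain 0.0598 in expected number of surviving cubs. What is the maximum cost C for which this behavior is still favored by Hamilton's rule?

0.0299

r to a first cousin = 0.125 (first cousins share one grandparent pair — two paths of length 4: r = 2·(1/2)^4 = 1/8).
Hamilton's rule: n·r·B > C, so the trait is favored while C < n·r·B = 4·0.125·0.0598 = 0.0299.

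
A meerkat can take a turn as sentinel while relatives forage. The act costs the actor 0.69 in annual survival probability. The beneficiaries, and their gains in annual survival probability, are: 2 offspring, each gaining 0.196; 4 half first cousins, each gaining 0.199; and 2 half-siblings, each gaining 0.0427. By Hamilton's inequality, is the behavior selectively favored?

Hamilton's rule: the trait is favored when the sum of r·B over every recipient exceeds the actor's cost C.
r to an offspring = 0.5 (one parent–offspring link: r = (1/2)^1 = 1/2).
r to a half first cousin = 0.0625 (half first cousins share one grandparent — one path of length 4: r = (1/2)^4 = 1/16).
r to a half-sibling = 0.25 (half-sibs share one parent — one path of length 2: r = (1/2)^2 = 1/4).
Summing one r·B term per recipient: 2·0.5·0.196 + 4·0.0625·0.199 + 2·0.25·0.0427 = 0.2671.
0.2671 < 0.69: the indirect benefit is less than the cost.

No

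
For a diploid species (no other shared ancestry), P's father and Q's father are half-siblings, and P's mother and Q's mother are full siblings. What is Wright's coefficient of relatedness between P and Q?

Independent pedigree routes through distinct common ancestors add.
P and Q are related in two ways: half first cousins through their fathers (r = 1/16) and first cousins through their mothers (r = 1/8).
r = 1/16 + 1/8 = 0.1875.

0.1875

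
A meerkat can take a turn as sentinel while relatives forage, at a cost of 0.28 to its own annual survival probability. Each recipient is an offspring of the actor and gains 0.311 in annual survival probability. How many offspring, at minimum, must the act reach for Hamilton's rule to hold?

2

r to an offspring = 1/2 (one parent–offspring link: r = (1/2)^1 = 1/2).
Hamilton's rule: n·r·B > C  ⇒  n > C/(r·B) = 0.28/(0.5·0.311) = 1.801.
The smallest integer exceeding 1.801 is 2.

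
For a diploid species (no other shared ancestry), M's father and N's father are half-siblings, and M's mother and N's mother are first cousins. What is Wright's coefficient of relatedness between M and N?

0.09375

Wright's path rule: contributions from independent ancestry routes add.
M and N are related in two ways: half first cousins through their fathers (r = 1/16) and second cousins through their mothers (r = 1/32).
r = 1/16 + 1/32 = 3/32 = 0.09375.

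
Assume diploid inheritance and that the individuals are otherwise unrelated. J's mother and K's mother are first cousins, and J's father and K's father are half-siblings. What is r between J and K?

0.09375

With two independent routes of shared ancestry, r is the sum of the two contributions.
J and K are related in two ways: second cousins through their mothers (r = 1/32) and half first cousins through their fathers (r = 1/16).
r = 1/32 + 1/16 = 0.09375.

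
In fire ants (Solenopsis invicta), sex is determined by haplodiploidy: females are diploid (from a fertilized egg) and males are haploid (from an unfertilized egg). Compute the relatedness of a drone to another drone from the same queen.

Haploid brothers each carry a random half of the queen's diploid genome, so on average they share half: r = 1/2.

0.5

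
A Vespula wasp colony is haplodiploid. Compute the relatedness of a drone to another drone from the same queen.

0.5

Haploid brothers each carry a random half of the queen's diploid genome, so on average they share half: r = 1/2.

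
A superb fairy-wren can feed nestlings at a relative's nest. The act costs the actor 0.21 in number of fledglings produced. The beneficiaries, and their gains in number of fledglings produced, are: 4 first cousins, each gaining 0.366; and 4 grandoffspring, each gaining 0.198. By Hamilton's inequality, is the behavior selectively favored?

Yes

Hamilton's rule: the trait is favored when the sum of r·B over every recipient exceeds the actor's cost C.
r to a first cousin = 0.125 (first cousins share one grandparent pair — two paths of length 4: r = 2·(1/2)^4 = 1/8).
r to a grandoffspring = 1/4 (two parent–offspring links: r = (1/2)^2 = 1/4).
Summing one r·B term per recipient: 4·0.125·0.366 + 4·0.25·0.198 = 0.381.
0.381 > 0.21: the indirect benefit exceeds the cost.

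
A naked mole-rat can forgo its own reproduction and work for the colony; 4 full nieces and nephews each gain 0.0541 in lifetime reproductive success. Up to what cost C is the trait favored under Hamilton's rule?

0.0541

r to a full niece or nephew = 0.25 (full aunt/uncle↔niece/nephew: two paths of length 3 through the shared grandparent pair: r = 2·(1/2)^3 = 1/4).
Hamilton's rule: n·r·B > C, so the trait is favored while C < n·r·B = 4·0.25·0.0541 = 0.0541.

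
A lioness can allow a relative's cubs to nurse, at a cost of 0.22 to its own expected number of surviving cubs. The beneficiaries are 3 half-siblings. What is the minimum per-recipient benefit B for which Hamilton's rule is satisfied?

0.2933

r to a half-sibling = 0.25 (half-sibs share one parent — one path of length 2: r = (1/2)^2 = 1/4).
Hamilton's rule with n recipients of equal r: n·r·B > C, so B > C/(n·r) = 0.22/(3·0.25) = 0.2933.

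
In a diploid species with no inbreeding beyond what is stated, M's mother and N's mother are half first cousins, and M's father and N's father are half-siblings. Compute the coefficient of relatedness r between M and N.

0.078125

Wright's path rule: contributions from independent ancestry routes add.
M and N are related in two ways: half second cousins through their mothers (r = 1/64) and half first cousins through their fathers (r = 1/16).
r = 1/64 + 1/16 = 0.078125.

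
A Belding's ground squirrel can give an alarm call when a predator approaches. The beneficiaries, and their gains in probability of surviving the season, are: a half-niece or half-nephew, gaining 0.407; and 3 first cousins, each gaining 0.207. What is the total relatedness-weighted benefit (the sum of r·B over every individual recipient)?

r to a half-niece or half-nephew = 1/8 (half-aunt/uncle↔niece/nephew: one path of length 3: r = (1/2)^3 = 1/8).
r to a first cousin = 1/8 (first cousins share one grandparent pair — two paths of length 4: r = 2·(1/2)^4 = 1/8).
Summing one r·B term per recipient: 1·0.125·0.407 + 3·0.125·0.207 = 0.1285.

0.1285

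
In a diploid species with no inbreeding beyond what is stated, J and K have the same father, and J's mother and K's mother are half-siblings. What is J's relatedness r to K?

Independent pedigree routes through distinct common ancestors add.
J and K are related in two ways: half-sibs through their shared father (r = 1/4) and half first cousins through their mothers (r = 1/16).
r = 1/4 + 1/16 = 5/16 = 0.3125.

0.3125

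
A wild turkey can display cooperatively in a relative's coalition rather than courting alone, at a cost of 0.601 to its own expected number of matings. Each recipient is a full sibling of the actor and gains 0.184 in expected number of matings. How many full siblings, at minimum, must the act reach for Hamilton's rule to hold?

7

r to a full sibling = 0.5 (full sibs share both parents — two paths of length 2: r = 2·(1/2)^2 = 1/2).
Hamilton's rule: n·r·B > C  ⇒  n > C/(r·B) = 0.601/(0.5·0.184) = 6.533.
The smallest integer exceeding 6.533 is 7.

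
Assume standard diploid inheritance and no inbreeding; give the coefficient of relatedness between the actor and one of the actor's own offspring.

Each parent–offspring link contributes a factor of 1/2, and independent paths through distinct common ancestors add.
One parent–offspring link: r = (1/2)^1 = 1/2.

0.5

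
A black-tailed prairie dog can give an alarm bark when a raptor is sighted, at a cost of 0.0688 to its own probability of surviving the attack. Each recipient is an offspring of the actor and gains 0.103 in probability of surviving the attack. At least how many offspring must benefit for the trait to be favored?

r to an offspring = 1/2 (one parent–offspring link: r = (1/2)^1 = 1/2).
Hamilton's rule: n·r·B > C  ⇒  n > C/(r·B) = 0.0688/(0.5·0.103) = 1.336.
The smallest integer exceeding 1.336 is 2.

2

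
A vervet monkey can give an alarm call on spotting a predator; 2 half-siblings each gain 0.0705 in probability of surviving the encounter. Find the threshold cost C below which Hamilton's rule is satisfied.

r to a half-sibling = 0.25 (half-sibs share one parent — one path of length 2: r = (1/2)^2 = 1/4).
Hamilton's rule: n·r·B > C, so the trait is favored while C < n·r·B = 2·0.25·0.0705 = 0.03525.

0.03525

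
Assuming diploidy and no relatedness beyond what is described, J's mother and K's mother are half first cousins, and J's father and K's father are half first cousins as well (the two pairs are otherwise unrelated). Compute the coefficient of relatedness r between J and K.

0.03125

Wright's path rule: contributions from independent ancestry routes add.
J and K are related in two ways: half second cousins through their mothers (r = 1/64) and half second cousins through their fathers (r = 1/64).
r = 1/64 + 1/64 = 0.03125.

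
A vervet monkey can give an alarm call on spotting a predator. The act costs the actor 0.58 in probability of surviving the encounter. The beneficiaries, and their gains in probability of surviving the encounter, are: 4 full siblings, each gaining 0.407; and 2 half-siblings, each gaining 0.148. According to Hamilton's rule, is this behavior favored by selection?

Yes

Hamilton's rule: the trait is favored when the sum of r·B over every recipient exceeds the actor's cost C.
r to a full sibling = 1/2 (full sibs share both parents — two paths of length 2: r = 2·(1/2)^2 = 1/2).
r to a half-sibling = 0.25 (half-sibs share one parent — one path of length 2: r = (1/2)^2 = 1/4).
Summing one r·B term per recipient: 4·0.5·0.407 + 2·0.25·0.148 = 0.888.
0.888 > 0.58: the indirect benefit exceeds the cost.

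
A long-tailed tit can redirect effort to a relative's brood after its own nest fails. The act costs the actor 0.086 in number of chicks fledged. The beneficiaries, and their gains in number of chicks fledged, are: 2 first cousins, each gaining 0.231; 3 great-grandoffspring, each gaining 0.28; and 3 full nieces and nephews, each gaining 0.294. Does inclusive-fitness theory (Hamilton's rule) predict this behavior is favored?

Hamilton's rule: the trait is favored when the sum of r·B over every recipient exceeds the actor's cost C.
r to a first cousin = 1/8 (first cousins share one grandparent pair — two paths of length 4: r = 2·(1/2)^4 = 1/8).
r to a great-grandoffspring = 1/8 (three parent–offspring links: r = (1/2)^3 = 1/8).
r to a full niece or nephew = 1/4 (full aunt/uncle↔niece/nephew: two paths of length 3 through the shared grandparent pair: r = 2·(1/2)^3 = 1/4).
Summing one r·B term per recipient: 2·0.125·0.231 + 3·0.125·0.28 + 3·0.25·0.294 = 0.38325.
0.38325 > 0.086: the indirect benefit exceeds the cost.

Yes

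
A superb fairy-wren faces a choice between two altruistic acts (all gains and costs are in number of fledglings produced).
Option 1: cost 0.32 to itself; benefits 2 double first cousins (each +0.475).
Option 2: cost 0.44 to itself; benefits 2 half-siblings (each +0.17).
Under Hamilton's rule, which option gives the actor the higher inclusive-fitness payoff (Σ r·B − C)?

Option 1

Option 1: r to a double first cousin = 0.25.
Option 1: Σ r·B − C = (2·0.25·0.475) − 0.32 = -0.0825.
Option 2: r to a half-sibling = 0.25.
Option 2: Σ r·B − C = (2·0.25·0.17) − 0.44 = -0.355.
Option 1 has the higher net inclusive-fitness payoff.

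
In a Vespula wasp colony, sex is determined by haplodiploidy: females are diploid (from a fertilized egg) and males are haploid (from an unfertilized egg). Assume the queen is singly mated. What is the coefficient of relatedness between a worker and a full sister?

Haplodiploid full sisters inherit their father's entire haploid genome identically (contributing 1/2) and on average half of their mother's contribution (1/2 · 1/2 = 1/4); r = 1/2 + 1/4 = 3/4.

0.75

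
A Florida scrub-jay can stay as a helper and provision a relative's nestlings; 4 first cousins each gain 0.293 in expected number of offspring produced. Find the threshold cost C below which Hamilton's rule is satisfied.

0.1465

r to a first cousin = 1/8 (first cousins share one grandparent pair — two paths of length 4: r = 2·(1/2)^4 = 1/8).
Hamilton's rule: n·r·B > C, so the trait is favored while C < n·r·B = 4·0.125·0.293 = 0.1465.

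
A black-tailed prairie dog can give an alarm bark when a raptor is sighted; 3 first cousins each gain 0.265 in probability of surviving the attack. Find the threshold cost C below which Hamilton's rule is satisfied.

0.099375

r to a first cousin = 0.125 (first cousins share one grandparent pair — two paths of length 4: r = 2·(1/2)^4 = 1/8).
Hamilton's rule: n·r·B > C, so the trait is favored while C < n·r·B = 3·0.125·0.265 = 0.099375.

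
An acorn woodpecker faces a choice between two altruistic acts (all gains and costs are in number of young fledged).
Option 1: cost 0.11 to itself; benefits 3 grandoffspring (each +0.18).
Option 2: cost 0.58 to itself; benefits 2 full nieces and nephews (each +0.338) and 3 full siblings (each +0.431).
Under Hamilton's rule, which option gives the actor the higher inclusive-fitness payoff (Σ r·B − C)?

Option 1: r to a grandoffspring = 0.25.
Option 1: Σ r·B − C = (3·0.25·0.18) − 0.11 = 0.025.
Option 2: r to a full niece or nephew = 0.25.
Option 2: r to a full sibling = 0.5.
Option 2: Σ r·B − C = (2·0.25·0.338 + 3·0.5·0.431) − 0.58 = 0.2355.
Option 2 has the higher net inclusive-fitness payoff.

Option 2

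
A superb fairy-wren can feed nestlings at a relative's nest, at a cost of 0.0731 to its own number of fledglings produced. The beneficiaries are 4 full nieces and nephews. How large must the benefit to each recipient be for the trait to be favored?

0.0731

r to a full niece or nephew = 1/4 (full aunt/uncle↔niece/nephew: two paths of length 3 through the shared grandparent pair: r = 2·(1/2)^3 = 1/4).
Hamilton's rule with n recipients of equal r: n·r·B > C, so B > C/(n·r) = 0.0731/(4·0.25) = 0.0731.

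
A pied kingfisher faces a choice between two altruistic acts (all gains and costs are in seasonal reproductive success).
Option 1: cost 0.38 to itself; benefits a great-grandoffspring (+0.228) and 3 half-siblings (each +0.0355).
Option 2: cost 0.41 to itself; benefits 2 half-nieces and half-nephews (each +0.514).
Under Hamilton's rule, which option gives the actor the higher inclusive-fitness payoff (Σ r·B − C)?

Option 1: r to a great-grandoffspring = 0.125.
Option 1: r to a half-sibling = 0.25.
Option 1: Σ r·B − C = (1·0.125·0.228 + 3·0.25·0.0355) − 0.38 = -0.324875.
Option 2: r to a half-niece or half-nephew = 0.125.
Option 2: Σ r·B − C = (2·0.125·0.514) − 0.41 = -0.2815.
Option 2 has the higher net inclusive-fitness payoff.

Option 2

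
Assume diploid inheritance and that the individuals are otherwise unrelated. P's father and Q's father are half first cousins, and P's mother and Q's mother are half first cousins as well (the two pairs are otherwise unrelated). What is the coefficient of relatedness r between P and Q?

0.03125

Independent pedigree routes through distinct common ancestors add.
P and Q are related in two ways: half second cousins through their fathers (r = 1/64) and half second cousins through their mothers (r = 1/64).
r = 1/64 + 1/64 = 1/32 = 0.03125.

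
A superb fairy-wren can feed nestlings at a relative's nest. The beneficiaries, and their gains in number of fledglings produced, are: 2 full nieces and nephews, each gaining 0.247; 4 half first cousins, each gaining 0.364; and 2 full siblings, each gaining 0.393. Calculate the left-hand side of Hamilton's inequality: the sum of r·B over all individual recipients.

0.6075

r to a full niece or nephew = 0.25 (full aunt/uncle↔niece/nephew: two paths of length 3 through the shared grandparent pair: r = 2·(1/2)^3 = 1/4).
r to a half first cousin = 1/16 (half first cousins share one grandparent — one path of length 4: r = (1/2)^4 = 1/16).
r to a full sibling = 1/2 (full sibs share both parents — two paths of length 2: r = 2·(1/2)^2 = 1/2).
Summing one r·B term per recipient: 2·0.25·0.247 + 4·0.0625·0.364 + 2·0.5·0.393 = 0.6075.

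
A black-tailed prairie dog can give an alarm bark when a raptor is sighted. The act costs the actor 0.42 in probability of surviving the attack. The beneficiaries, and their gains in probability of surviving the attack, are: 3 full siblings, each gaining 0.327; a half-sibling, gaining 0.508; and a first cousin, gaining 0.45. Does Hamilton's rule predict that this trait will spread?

Hamilton's rule: the trait is favored when the sum of r·B over every recipient exceeds the actor's cost C.
r to a full sibling = 0.5 (full sibs share both parents — two paths of length 2: r = 2·(1/2)^2 = 1/2).
r to a half-sibling = 0.25 (half-sibs share one parent — one path of length 2: r = (1/2)^2 = 1/4).
r to a first cousin = 0.125 (first cousins share one grandparent pair — two paths of length 4: r = 2·(1/2)^4 = 1/8).
Summing one r·B term per recipient: 3·0.5·0.327 + 1·0.25·0.508 + 1·0.125·0.45 = 0.67375.
0.67375 > 0.42: the indirect benefit exceeds the cost.

Yes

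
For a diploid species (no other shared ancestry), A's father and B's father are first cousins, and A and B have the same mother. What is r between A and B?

0.28125

With two independent routes of shared ancestry, r is the sum of the two contributions.
A and B are related in two ways: second cousins through their fathers (r = 1/32) and half-sibs through their shared mother (r = 1/4).
r = 1/32 + 1/4 = 0.28125.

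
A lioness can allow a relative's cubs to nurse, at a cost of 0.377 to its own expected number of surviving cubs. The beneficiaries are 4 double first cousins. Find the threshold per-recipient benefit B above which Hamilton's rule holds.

r to a double first cousin = 1/4 (double first cousins share both grandparent pairs — four paths of length 4: r = 4·(1/2)^4 = 1/4).
Hamilton's rule with n recipients of equal r: n·r·B > C, so B > C/(n·r) = 0.377/(4·0.25) = 0.377.

0.377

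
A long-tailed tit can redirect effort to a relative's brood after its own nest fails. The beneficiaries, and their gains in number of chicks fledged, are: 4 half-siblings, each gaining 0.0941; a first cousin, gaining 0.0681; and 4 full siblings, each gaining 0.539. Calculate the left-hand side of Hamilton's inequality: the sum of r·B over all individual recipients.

r to a half-sibling = 0.25 (half-sibs share one parent — one path of length 2: r = (1/2)^2 = 1/4).
r to a first cousin = 0.125 (first cousins share one grandparent pair — two paths of length 4: r = 2·(1/2)^4 = 1/8).
r to a full sibling = 0.5 (full sibs share both parents — two paths of length 2: r = 2·(1/2)^2 = 1/2).
Summing one r·B term per recipient: 4·0.25·0.0941 + 1·0.125·0.0681 + 4·0.5·0.539 = 1.1806125.

1.1806125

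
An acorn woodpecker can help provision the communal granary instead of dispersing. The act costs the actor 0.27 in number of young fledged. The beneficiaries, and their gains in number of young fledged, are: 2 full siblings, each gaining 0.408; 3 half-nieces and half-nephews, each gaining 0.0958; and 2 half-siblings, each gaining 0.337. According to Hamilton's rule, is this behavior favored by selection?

Yes

Hamilton's rule: the trait is favored when the sum of r·B over every recipient exceeds the actor's cost C.
r to a full sibling = 0.5 (full sibs share both parents — two paths of length 2: r = 2·(1/2)^2 = 1/2).
r to a half-niece or half-nephew = 1/8 (half-aunt/uncle↔niece/nephew: one path of length 3: r = (1/2)^3 = 1/8).
r to a half-sibling = 1/4 (half-sibs share one parent — one path of length 2: r = (1/2)^2 = 1/4).
Summing one r·B term per recipient: 2·0.5·0.408 + 3·0.125·0.0958 + 2·0.25·0.337 = 0.612425.
0.612425 > 0.27: the indirect benefit exceeds the cost.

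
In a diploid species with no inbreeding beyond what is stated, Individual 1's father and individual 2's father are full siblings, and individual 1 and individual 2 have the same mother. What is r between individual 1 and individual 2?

Relatedness sums over independent paths through distinct common ancestors.
Individual 1 and individual 2 are related in two ways: first cousins through their fathers (r = 1/8) and half-sibs through their shared mother (r = 1/4).
r = 1/8 + 1/4 = 0.375.

0.375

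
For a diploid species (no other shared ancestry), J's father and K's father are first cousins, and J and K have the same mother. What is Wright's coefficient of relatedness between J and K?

Independent pedigree routes through distinct common ancestors add.
J and K are related in two ways: second cousins through their fathers (r = 1/32) and half-sibs through their shared mother (r = 1/4).
r = 1/32 + 1/4 = 0.28125.

0.28125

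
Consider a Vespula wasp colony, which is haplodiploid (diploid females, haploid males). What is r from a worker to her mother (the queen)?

0.5

One meiotic link between diploid queen and diploid daughter: r = 1/2.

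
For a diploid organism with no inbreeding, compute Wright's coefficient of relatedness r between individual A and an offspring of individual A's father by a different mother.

0.25

Each parent–offspring link contributes a factor of 1/2, and independent paths through distinct common ancestors add.
Half-sibs share one parent — one path of length 2: r = (1/2)^2 = 1/4.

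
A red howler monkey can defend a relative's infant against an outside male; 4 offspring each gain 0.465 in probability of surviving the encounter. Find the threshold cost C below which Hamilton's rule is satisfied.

0.93

r to an offspring = 1/2 (one parent–offspring link: r = (1/2)^1 = 1/2).
Hamilton's rule: n·r·B > C, so the trait is favored while C < n·r·B = 4·0.5·0.465 = 0.93.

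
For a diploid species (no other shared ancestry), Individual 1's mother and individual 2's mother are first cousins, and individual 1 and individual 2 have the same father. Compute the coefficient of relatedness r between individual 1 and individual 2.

Wright's path rule: contributions from independent ancestry routes add.
Individual 1 and individual 2 are related in two ways: second cousins through their mothers (r = 1/32) and half-sibs through their shared father (r = 1/4).
r = 1/32 + 1/4 = 9/32 = 0.28125.

0.28125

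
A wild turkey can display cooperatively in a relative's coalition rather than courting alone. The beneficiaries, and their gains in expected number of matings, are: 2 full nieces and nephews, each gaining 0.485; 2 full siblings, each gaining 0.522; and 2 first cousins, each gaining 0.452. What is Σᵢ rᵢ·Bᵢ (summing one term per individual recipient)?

0.8775

r to a full niece or nephew = 0.25 (full aunt/uncle↔niece/nephew: two paths of length 3 through the shared grandparent pair: r = 2·(1/2)^3 = 1/4).
r to a full sibling = 0.5 (full sibs share both parents — two paths of length 2: r = 2·(1/2)^2 = 1/2).
r to a first cousin = 1/8 (first cousins share one grandparent pair — two paths of length 4: r = 2·(1/2)^4 = 1/8).
Summing one r·B term per recipient: 2·0.25·0.485 + 2·0.5·0.522 + 2·0.125·0.452 = 0.8775.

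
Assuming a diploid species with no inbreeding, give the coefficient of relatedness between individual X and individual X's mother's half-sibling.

Each parent–offspring link contributes a factor of 1/2, and independent paths through distinct common ancestors add.
Half-aunt/uncle↔niece/nephew: one path of length 3: r = (1/2)^3 = 1/8.

0.125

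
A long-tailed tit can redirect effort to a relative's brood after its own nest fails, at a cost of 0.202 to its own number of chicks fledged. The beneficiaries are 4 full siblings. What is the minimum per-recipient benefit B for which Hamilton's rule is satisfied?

r to a full sibling = 0.5 (full sibs share both parents — two paths of length 2: r = 2·(1/2)^2 = 1/2).
Hamilton's rule with n recipients of equal r: n·r·B > C, so B > C/(n·r) = 0.202/(4·0.5) = 0.101.

0.101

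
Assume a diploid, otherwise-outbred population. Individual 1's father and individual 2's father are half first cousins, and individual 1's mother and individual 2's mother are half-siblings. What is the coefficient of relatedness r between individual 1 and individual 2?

0.078125

With two independent routes of shared ancestry, r is the sum of the two contributions.
Individual 1 and individual 2 are related in two ways: half second cousins through their fathers (r = 1/64) and half first cousins through their mothers (r = 1/16).
r = 1/64 + 1/16 = 5/64 = 0.078125.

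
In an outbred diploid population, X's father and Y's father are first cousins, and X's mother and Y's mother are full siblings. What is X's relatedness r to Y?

Wright's path rule: contributions from independent ancestry routes add.
X and Y are related in two ways: second cousins through their fathers (r = 1/32) and first cousins through their mothers (r = 1/8).
r = 1/32 + 1/8 = 0.15625.

0.15625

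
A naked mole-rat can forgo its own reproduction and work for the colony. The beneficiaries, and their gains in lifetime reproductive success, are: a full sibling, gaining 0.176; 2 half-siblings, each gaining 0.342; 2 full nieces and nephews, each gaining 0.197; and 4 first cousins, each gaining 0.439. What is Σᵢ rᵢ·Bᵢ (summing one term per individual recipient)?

r to a full sibling = 1/2 (full sibs share both parents — two paths of length 2: r = 2·(1/2)^2 = 1/2).
r to a half-sibling = 1/4 (half-sibs share one parent — one path of length 2: r = (1/2)^2 = 1/4).
r to a full niece or nephew = 0.25 (full aunt/uncle↔niece/nephew: two paths of length 3 through the shared grandparent pair: r = 2·(1/2)^3 = 1/4).
r to a first cousin = 0.125 (first cousins share one grandparent pair — two paths of length 4: r = 2·(1/2)^4 = 1/8).
Summing one r·B term per recipient: 1·0.5·0.176 + 2·0.25·0.342 + 2·0.25·0.197 + 4·0.125·0.439 = 0.577.

0.577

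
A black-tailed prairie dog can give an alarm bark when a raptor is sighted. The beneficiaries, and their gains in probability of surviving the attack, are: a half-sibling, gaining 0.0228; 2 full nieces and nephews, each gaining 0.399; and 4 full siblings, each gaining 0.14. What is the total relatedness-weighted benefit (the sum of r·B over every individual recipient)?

r to a half-sibling = 0.25 (half-sibs share one parent — one path of length 2: r = (1/2)^2 = 1/4).
r to a full niece or nephew = 1/4 (full aunt/uncle↔niece/nephew: two paths of length 3 through the shared grandparent pair: r = 2·(1/2)^3 = 1/4).
r to a full sibling = 1/2 (full sibs share both parents — two paths of length 2: r = 2·(1/2)^2 = 1/2).
Summing one r·B term per recipient: 1·0.25·0.0228 + 2·0.25·0.399 + 4·0.5·0.14 = 0.4852.

0.4852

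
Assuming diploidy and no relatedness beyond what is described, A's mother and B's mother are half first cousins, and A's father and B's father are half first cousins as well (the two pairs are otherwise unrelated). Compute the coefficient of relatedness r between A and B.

0.03125

Wright's path rule: contributions from independent ancestry routes add.
A and B are related in two ways: half second cousins through their mothers (r = 1/64) and half second cousins through their fathers (r = 1/64).
r = 1/64 + 1/64 = 0.03125.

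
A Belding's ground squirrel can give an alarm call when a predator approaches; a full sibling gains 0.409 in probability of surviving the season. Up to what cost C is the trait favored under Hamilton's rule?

r to a full sibling = 1/2 (full sibs share both parents — two paths of length 2: r = 2·(1/2)^2 = 1/2).
Hamilton's rule: n·r·B > C, so the trait is favored while C < n·r·B = 1·0.5·0.409 = 0.2045.

0.2045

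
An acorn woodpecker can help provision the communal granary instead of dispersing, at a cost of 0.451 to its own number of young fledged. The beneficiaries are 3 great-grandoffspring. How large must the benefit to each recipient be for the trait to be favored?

r to a great-grandoffspring = 1/8 (three parent–offspring links: r = (1/2)^3 = 1/8).
Hamilton's rule with n recipients of equal r: n·r·B > C, so B > C/(n·r) = 0.451/(3·0.125) = 1.2027.

1.2027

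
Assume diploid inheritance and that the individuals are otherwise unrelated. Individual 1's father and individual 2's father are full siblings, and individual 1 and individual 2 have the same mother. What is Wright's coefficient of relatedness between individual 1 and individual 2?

0.375

Wright's path rule: contributions from independent ancestry routes add.
Individual 1 and individual 2 are related in two ways: first cousins through their fathers (r = 1/8) and half-sibs through their shared mother (r = 1/4).
r = 1/8 + 1/4 = 0.375.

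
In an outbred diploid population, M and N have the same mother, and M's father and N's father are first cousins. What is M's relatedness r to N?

Relatedness sums over independent paths through distinct common ancestors.
M and N are related in two ways: half-sibs through their shared mother (r = 1/4) and second cousins through their fathers (r = 1/32).
r = 1/4 + 1/32 = 0.28125.

0.28125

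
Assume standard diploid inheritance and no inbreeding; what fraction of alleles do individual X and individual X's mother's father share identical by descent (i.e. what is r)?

0.25

Each parent–offspring link contributes a factor of 1/2, and independent paths through distinct common ancestors add.
Two parent–offspring links: r = (1/2)^2 = 1/4.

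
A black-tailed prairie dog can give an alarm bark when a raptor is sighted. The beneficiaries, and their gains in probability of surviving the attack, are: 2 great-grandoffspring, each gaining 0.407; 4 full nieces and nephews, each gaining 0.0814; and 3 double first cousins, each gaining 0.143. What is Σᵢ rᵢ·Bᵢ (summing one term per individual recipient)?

0.2904

r to a great-grandoffspring = 0.125 (three parent–offspring links: r = (1/2)^3 = 1/8).
r to a full niece or nephew = 0.25 (full aunt/uncle↔niece/nephew: two paths of length 3 through the shared grandparent pair: r = 2·(1/2)^3 = 1/4).
r to a double first cousin = 0.25 (double first cousins share both grandparent pairs — four paths of length 4: r = 4·(1/2)^4 = 1/4).
Summing one r·B term per recipient: 2·0.125·0.407 + 4·0.25·0.0814 + 3·0.25·0.143 = 0.2904.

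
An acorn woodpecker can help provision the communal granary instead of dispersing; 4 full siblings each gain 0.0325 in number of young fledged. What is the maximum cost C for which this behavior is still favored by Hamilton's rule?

r to a full sibling = 1/2 (full sibs share both parents — two paths of length 2: r = 2·(1/2)^2 = 1/2).
Hamilton's rule: n·r·B > C, so the trait is favored while C < n·r·B = 4·0.5·0.0325 = 0.065.

0.065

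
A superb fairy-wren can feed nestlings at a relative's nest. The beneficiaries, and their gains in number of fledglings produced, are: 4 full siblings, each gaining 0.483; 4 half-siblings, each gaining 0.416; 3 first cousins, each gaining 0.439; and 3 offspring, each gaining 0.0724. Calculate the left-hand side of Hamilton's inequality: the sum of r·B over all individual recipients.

r to a full sibling = 0.5 (full sibs share both parents — two paths of length 2: r = 2·(1/2)^2 = 1/2).
r to a half-sibling = 1/4 (half-sibs share one parent — one path of length 2: r = (1/2)^2 = 1/4).
r to a first cousin = 0.125 (first cousins share one grandparent pair — two paths of length 4: r = 2·(1/2)^4 = 1/8).
r to an offspring = 1/2 (one parent–offspring link: r = (1/2)^1 = 1/2).
Summing one r·B term per recipient: 4·0.5·0.483 + 4·0.25·0.416 + 3·0.125·0.439 + 3·0.5·0.0724 = 1.655225.

1.655225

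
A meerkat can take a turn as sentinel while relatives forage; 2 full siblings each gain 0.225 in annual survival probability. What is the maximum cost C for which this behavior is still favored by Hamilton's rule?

0.225

r to a full sibling = 1/2 (full sibs share both parents — two paths of length 2: r = 2·(1/2)^2 = 1/2).
Hamilton's rule: n·r·B > C, so the trait is favored while C < n·r·B = 2·0.5·0.225 = 0.225.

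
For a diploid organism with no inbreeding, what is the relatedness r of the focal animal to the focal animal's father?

0.5

Each parent–offspring link contributes a factor of 1/2, and independent paths through distinct common ancestors add.
One parent–offspring link: r = (1/2)^1 = 1/2.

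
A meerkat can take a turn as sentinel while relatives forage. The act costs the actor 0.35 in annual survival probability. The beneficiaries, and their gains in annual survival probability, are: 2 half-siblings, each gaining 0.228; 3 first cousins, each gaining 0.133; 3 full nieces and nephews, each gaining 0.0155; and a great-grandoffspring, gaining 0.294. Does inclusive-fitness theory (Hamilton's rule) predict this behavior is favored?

No

Hamilton's rule: the trait is favored when the sum of r·B over every recipient exceeds the actor's cost C.
r to a half-sibling = 1/4 (half-sibs share one parent — one path of length 2: r = (1/2)^2 = 1/4).
r to a first cousin = 0.125 (first cousins share one grandparent pair — two paths of length 4: r = 2·(1/2)^4 = 1/8).
r to a full niece or nephew = 1/4 (full aunt/uncle↔niece/nephew: two paths of length 3 through the shared grandparent pair: r = 2·(1/2)^3 = 1/4).
r to a great-grandoffspring = 1/8 (three parent–offspring links: r = (1/2)^3 = 1/8).
Summing one r·B term per recipient: 2·0.25·0.228 + 3·0.125·0.133 + 3·0.25·0.0155 + 1·0.125·0.294 = 0.21225.
0.21225 < 0.35: the indirect benefit is less than the cost.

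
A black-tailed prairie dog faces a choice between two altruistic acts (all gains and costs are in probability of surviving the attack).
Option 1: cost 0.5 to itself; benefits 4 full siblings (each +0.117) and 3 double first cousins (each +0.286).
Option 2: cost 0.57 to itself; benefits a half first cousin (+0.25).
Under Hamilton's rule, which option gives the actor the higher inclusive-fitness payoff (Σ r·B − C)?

Option 1

Option 1: r to a full sibling = 0.5.
Option 1: r to a double first cousin = 0.25.
Option 1: Σ r·B − C = (4·0.5·0.117 + 3·0.25·0.286) − 0.5 = -0.0515.
Option 2: r to a half first cousin = 0.0625.
Option 2: Σ r·B − C = (1·0.0625·0.25) − 0.57 = -0.554375.
Option 1 has the higher net inclusive-fitness payoff.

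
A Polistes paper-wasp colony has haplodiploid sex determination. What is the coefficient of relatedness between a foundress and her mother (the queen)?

0.5

One meiotic link between diploid queen and diploid daughter: r = 1/2.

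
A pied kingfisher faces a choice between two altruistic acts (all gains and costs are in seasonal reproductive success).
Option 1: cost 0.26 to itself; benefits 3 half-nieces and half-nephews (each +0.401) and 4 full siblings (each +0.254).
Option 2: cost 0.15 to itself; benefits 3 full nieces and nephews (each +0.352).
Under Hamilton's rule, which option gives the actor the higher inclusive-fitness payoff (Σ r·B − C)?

Option 1

Option 1: r to a half-niece or half-nephew = 0.125.
Option 1: r to a full sibling = 0.5.
Option 1: Σ r·B − C = (3·0.125·0.401 + 4·0.5·0.254) − 0.26 = 0.398375.
Option 2: r to a full niece or nephew = 0.25.
Option 2: Σ r·B − C = (3·0.25·0.352) − 0.15 = 0.114.
Option 1 has the higher net inclusive-fitness payoff.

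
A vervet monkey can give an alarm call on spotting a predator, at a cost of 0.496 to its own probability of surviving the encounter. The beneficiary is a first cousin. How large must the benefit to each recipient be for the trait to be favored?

3.968

r to a first cousin = 1/8 (first cousins share one grandparent pair — two paths of length 4: r = 2·(1/2)^4 = 1/8).
Hamilton's rule with n recipients of equal r: n·r·B > C, so B > C/(n·r) = 0.496/(1·0.125) = 3.968.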